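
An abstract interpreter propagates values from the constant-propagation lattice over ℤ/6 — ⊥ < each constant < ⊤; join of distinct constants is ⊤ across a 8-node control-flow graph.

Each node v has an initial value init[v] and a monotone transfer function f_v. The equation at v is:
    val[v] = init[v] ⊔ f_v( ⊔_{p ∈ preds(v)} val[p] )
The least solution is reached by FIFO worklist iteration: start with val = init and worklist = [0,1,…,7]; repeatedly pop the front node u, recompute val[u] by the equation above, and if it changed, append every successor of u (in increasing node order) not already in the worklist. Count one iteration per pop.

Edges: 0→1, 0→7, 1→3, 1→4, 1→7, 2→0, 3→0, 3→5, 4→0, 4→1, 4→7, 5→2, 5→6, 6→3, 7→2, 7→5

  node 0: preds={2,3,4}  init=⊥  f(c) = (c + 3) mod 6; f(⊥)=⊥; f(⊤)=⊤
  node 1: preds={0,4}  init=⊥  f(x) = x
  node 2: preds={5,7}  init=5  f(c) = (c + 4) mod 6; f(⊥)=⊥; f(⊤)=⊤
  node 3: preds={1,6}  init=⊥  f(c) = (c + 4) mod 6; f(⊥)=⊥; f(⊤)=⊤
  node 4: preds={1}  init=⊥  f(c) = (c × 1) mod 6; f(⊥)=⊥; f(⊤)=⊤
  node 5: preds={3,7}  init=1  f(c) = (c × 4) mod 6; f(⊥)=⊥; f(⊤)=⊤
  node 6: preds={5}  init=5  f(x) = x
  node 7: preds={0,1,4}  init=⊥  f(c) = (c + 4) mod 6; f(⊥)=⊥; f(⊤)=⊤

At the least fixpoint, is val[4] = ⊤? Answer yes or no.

Worklist (20 pops):
  #1 pop 0: in=5 → 2 (was ⊥); enqueue []
  #2 pop 1: in=2 → 2 (was ⊥); enqueue []
  #3 pop 2: in=1 → 5 (no change)
  #4 pop 3: in=⊤ → ⊤ (was ⊥); enqueue [0]
  #5 pop 4: in=2 → 2 (was ⊥); enqueue [1]
  #6 pop 5: in=⊤ → ⊤ (was 1); enqueue [2]
  #7 pop 6: in=⊤ → ⊤ (was 5); enqueue [3]
  #8 pop 7: in=2 → 0 (was ⊥); enqueue [5]
  #9 pop 0: in=⊤ → ⊤ (was 2); enqueue [7]
  #10 pop 1: in=⊤ → ⊤ (was 2); enqueue [4]
  #11 pop 2: in=⊤ → ⊤ (was 5); enqueue [0]
  #12 pop 3: in=⊤ → ⊤ (no change)
  #13 pop 5: in=⊤ → ⊤ (no change)
  #14 pop 7: in=⊤ → ⊤ (was 0); enqueue [2,5]
  #15 pop 4: in=⊤ → ⊤ (was 2); enqueue [1,7]
  #16 pop 0: in=⊤ → ⊤ (no change)
  #17 pop 2: in=⊤ → ⊤ (no change)
  #18 pop 5: in=⊤ → ⊤ (no change)
  #19 pop 1: in=⊤ → ⊤ (no change)
  #20 pop 7: in=⊤ → ⊤ (no change)

Fixpoint:
  val[0] = ⊤
  val[1] = ⊤
  val[2] = ⊤
  val[3] = ⊤
  val[4] = ⊤
  val[5] = ⊤
  val[6] = ⊤
  val[7] = ⊤

yes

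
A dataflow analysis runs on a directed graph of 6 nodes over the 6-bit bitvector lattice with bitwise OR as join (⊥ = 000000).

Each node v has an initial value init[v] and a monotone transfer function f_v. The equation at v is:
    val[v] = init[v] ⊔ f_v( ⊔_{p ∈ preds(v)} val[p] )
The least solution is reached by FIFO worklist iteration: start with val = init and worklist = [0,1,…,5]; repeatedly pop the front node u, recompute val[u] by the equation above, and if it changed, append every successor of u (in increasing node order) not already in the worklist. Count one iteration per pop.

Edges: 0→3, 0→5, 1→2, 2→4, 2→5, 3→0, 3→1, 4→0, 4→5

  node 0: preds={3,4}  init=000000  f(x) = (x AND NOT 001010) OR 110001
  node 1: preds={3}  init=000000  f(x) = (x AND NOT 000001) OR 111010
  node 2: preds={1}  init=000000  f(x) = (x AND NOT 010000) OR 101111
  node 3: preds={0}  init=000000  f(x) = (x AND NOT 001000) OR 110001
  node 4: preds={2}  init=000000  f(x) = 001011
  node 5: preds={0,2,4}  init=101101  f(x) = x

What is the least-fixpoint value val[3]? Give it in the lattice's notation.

Iteration log — 8 steps:
  step 1. node 0  ⊔preds=000000  new=110001  old=000000  +wl: 
  step 2. node 1  ⊔preds=000000  new=111010  old=000000  +wl: 
  step 3. node 2  ⊔preds=111010  new=101111  old=000000  +wl: 
  step 4. node 3  ⊔preds=110001  new=110001  old=000000  +wl: 0,1
  step 5. node 4  ⊔preds=101111  new=001011  old=000000  +wl: 
  step 6. node 5  ⊔preds=111111  new=111111  old=101101  +wl: 
  step 7. node 0  ⊔preds=111011  new=110001  stable
  step 8. node 1  ⊔preds=110001  new=111010  stable

Least fixpoint reached:
  node 0: 110001
  node 1: 111010
  node 2: 101111
  node 3: 110001
  node 4: 001011
  node 5: 111111

110001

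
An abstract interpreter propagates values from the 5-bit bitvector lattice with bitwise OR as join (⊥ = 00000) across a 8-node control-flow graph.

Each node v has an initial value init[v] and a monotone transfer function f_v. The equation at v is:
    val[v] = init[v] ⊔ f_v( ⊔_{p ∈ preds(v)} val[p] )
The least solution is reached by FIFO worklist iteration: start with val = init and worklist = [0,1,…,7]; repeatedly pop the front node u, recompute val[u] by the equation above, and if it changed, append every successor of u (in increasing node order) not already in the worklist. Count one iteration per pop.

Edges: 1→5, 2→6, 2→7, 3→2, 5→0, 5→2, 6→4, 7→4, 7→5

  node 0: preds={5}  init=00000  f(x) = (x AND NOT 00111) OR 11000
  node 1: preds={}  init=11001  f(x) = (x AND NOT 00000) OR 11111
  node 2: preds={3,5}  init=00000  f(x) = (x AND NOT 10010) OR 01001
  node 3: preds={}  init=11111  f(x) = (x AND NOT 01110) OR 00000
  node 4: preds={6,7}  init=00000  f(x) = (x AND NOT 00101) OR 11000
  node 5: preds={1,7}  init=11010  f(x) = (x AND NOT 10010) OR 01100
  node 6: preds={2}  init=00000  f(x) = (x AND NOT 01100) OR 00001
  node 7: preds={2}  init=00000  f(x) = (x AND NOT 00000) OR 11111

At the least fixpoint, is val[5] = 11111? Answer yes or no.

Trace (12 dequeues):
  [1] u=0 | in 11010 | out 11000 | prev 00000 | push {}
  [2] u=1 | in 00000 | out 11111 | prev 11001 | push {}
  [3] u=2 | in 11111 | out 01101 | prev 00000 | push {}
  [4] u=3 | in 00000 | out 11111 | ==
  [5] u=4 | in 00000 | out 11000 | prev 00000 | push {}
  [6] u=5 | in 11111 | out 11111 | prev 11010 | push {0,2}
  [7] u=6 | in 01101 | out 00001 | prev 00000 | push {4}
  [8] u=7 | in 01101 | out 11111 | prev 00000 | push {5}
  [9] u=0 | in 11111 | out 11000 | ==
  [10] u=2 | in 11111 | out 01101 | ==
  [11] u=4 | in 11111 | out 11010 | prev 11000 | push {}
  [12] u=5 | in 11111 | out 11111 | ==

Converged values:
  [0] 11000
  [1] 11111
  [2] 01101
  [3] 11111
  [4] 11010
  [5] 11111
  [6] 00001
  [7] 11111

yes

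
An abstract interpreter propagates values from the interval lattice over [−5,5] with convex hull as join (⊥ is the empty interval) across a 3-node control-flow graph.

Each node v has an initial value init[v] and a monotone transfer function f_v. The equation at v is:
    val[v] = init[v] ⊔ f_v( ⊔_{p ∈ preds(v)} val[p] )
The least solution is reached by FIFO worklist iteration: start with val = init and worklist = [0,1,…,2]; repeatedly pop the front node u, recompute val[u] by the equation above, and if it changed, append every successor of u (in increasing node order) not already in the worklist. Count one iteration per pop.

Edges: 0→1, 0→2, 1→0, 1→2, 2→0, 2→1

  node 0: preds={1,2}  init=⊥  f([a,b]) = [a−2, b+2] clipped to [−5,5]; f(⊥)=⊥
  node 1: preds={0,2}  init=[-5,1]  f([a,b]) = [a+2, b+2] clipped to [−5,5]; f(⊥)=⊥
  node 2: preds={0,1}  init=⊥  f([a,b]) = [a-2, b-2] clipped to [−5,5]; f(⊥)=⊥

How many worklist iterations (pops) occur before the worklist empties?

6

Trace (6 dequeues):
  [1] u=0 | in [-5,1] | out [-5,3] | prev ⊥ | push {}
  [2] u=1 | in [-5,3] | out [-5,5] | prev [-5,1] | push {0}
  [3] u=2 | in [-5,5] | out [-5,3] | prev ⊥ | push {1}
  [4] u=0 | in [-5,5] | out [-5,5] | prev [-5,3] | push {2}
  [5] u=1 | in [-5,5] | out [-5,5] | ==
  [6] u=2 | in [-5,5] | out [-5,3] | ==

Converged values:
  [0] [-5,5]
  [1] [-5,5]
  [2] [-5,3]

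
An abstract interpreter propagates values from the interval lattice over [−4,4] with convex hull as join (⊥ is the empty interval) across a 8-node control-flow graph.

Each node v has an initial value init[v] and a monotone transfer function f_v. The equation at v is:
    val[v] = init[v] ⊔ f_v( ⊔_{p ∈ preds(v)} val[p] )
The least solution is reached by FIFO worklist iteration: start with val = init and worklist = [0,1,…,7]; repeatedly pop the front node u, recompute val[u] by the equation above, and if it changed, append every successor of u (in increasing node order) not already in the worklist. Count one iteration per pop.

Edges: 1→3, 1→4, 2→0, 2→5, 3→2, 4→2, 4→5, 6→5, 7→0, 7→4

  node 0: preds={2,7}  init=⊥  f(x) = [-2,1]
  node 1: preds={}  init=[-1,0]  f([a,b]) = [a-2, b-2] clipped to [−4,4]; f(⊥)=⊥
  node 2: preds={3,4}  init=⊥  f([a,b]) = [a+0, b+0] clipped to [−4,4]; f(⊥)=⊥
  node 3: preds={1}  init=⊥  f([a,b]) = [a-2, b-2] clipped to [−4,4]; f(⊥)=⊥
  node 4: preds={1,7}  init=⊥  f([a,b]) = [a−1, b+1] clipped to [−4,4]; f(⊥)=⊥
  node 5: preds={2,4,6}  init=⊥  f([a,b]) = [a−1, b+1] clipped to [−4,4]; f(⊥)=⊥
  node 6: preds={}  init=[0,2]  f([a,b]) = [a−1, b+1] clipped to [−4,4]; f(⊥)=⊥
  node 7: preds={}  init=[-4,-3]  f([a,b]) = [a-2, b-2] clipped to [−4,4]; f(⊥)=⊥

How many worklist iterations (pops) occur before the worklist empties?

11

Worklist (11 pops):
  #1 pop 0: in=[-4,-3] → [-2,1] (was ⊥); enqueue []
  #2 pop 1: in=⊥ → [-1,0] (no change)
  #3 pop 2: in=⊥ → ⊥ (no change)
  #4 pop 3: in=[-1,0] → [-3,-2] (was ⊥); enqueue [2]
  #5 pop 4: in=[-4,0] → [-4,1] (was ⊥); enqueue []
  #6 pop 5: in=[-4,2] → [-4,3] (was ⊥); enqueue []
  #7 pop 6: in=⊥ → [0,2] (no change)
  #8 pop 7: in=⊥ → [-4,-3] (no change)
  #9 pop 2: in=[-4,1] → [-4,1] (was ⊥); enqueue [0,5]
  #10 pop 0: in=[-4,1] → [-2,1] (no change)
  #11 pop 5: in=[-4,2] → [-4,3] (no change)

Fixpoint:
  val[0] = [-2,1]
  val[1] = [-1,0]
  val[2] = [-4,1]
  val[3] = [-3,-2]
  val[4] = [-4,1]
  val[5] = [-4,3]
  val[6] = [0,2]
  val[7] = [-4,-3]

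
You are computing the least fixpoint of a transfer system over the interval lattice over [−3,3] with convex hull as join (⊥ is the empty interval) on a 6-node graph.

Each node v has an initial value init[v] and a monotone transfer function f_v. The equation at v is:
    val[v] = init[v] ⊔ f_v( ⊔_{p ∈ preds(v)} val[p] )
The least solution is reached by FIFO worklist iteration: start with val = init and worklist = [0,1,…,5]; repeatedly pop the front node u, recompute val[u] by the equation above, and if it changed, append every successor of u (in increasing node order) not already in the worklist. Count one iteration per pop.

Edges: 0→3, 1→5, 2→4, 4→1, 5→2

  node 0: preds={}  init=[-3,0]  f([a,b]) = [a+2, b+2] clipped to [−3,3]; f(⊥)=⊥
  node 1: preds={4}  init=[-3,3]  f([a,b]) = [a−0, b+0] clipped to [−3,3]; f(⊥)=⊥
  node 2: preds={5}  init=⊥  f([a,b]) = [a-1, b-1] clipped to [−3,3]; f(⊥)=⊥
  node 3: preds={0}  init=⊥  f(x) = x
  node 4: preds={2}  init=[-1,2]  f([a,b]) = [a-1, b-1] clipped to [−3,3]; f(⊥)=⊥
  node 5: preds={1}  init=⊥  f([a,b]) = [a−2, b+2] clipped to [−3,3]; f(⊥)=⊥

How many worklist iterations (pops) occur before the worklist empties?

Trace (9 dequeues):
  [1] u=0 | in ⊥ | out [-3,0] | ==
  [2] u=1 | in [-1,2] | out [-3,3] | ==
  [3] u=2 | in ⊥ | out ⊥ | ==
  [4] u=3 | in [-3,0] | out [-3,0] | prev ⊥ | push {}
  [5] u=4 | in ⊥ | out [-1,2] | ==
  [6] u=5 | in [-3,3] | out [-3,3] | prev ⊥ | push {2}
  [7] u=2 | in [-3,3] | out [-3,2] | prev ⊥ | push {4}
  [8] u=4 | in [-3,2] | out [-3,2] | prev [-1,2] | push {1}
  [9] u=1 | in [-3,2] | out [-3,3] | ==

Converged values:
  [0] [-3,0]
  [1] [-3,3]
  [2] [-3,2]
  [3] [-3,0]
  [4] [-3,2]
  [5] [-3,3]

9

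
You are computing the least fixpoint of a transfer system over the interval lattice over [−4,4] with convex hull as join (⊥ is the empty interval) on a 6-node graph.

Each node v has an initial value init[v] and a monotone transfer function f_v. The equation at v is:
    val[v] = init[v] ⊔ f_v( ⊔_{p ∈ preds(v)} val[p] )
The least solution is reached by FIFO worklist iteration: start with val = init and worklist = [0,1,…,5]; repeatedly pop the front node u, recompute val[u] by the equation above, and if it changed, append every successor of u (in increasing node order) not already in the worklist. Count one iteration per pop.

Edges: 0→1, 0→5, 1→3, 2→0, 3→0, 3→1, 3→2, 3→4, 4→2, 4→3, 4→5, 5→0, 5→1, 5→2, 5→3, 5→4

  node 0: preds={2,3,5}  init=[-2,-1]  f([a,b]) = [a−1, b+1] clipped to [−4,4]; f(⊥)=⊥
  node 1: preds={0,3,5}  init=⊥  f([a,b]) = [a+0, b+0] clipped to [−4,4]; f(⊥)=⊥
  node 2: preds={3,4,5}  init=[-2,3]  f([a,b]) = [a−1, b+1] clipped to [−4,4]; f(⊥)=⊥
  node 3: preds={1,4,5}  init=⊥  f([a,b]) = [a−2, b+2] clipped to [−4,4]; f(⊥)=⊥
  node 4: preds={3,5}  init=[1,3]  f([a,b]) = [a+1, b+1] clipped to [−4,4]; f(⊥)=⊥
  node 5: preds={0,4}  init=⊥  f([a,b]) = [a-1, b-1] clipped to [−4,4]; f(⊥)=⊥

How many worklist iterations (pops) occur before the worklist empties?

Iteration log — 13 steps:
  step 1. node 0  ⊔preds=[-2,3]  new=[-3,4]  old=[-2,-1]  +wl: 
  step 2. node 1  ⊔preds=[-3,4]  new=[-3,4]  old=⊥  +wl: 
  step 3. node 2  ⊔preds=[1,3]  new=[-2,4]  old=[-2,3]  +wl: 0
  step 4. node 3  ⊔preds=[-3,4]  new=[-4,4]  old=⊥  +wl: 1,2
  step 5. node 4  ⊔preds=[-4,4]  new=[-3,4]  old=[1,3]  +wl: 3
  step 6. node 5  ⊔preds=[-3,4]  new=[-4,3]  old=⊥  +wl: 4
  step 7. node 0  ⊔preds=[-4,4]  new=[-4,4]  old=[-3,4]  +wl: 5
  step 8. node 1  ⊔preds=[-4,4]  new=[-4,4]  old=[-3,4]  +wl: 
  step 9. node 2  ⊔preds=[-4,4]  new=[-4,4]  old=[-2,4]  +wl: 0
  step 10. node 3  ⊔preds=[-4,4]  new=[-4,4]  stable
  step 11. node 4  ⊔preds=[-4,4]  new=[-3,4]  stable
  step 12. node 5  ⊔preds=[-4,4]  new=[-4,3]  stable
  step 13. node 0  ⊔preds=[-4,4]  new=[-4,4]  stable

Least fixpoint reached:
  node 0: [-4,4]
  node 1: [-4,4]
  node 2: [-4,4]
  node 3: [-4,4]
  node 4: [-3,4]
  node 5: [-4,3]

13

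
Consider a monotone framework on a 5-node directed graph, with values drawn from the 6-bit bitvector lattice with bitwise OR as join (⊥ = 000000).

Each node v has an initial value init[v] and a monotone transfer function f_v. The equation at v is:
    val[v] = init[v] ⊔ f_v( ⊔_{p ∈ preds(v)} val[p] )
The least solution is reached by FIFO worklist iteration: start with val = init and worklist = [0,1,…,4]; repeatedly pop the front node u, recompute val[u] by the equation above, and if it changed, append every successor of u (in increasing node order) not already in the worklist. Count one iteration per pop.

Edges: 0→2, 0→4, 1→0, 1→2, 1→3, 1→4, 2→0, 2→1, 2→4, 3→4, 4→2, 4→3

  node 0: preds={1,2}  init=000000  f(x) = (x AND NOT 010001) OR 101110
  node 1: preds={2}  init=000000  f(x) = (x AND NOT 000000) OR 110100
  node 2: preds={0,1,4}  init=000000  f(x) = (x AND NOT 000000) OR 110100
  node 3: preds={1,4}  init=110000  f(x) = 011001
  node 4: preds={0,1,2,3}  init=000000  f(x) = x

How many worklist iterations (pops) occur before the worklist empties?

Trace (16 dequeues):
  [1] u=0 | in 000000 | out 101110 | prev 000000 | push {}
  [2] u=1 | in 000000 | out 110100 | prev 000000 | push {0}
  [3] u=2 | in 111110 | out 111110 | prev 000000 | push {1}
  [4] u=3 | in 110100 | out 111001 | prev 110000 | push {}
  [5] u=4 | in 111111 | out 111111 | prev 000000 | push {2,3}
  [6] u=0 | in 111110 | out 101110 | ==
  [7] u=1 | in 111110 | out 111110 | prev 110100 | push {0,4}
  [8] u=2 | in 111111 | out 111111 | prev 111110 | push {1}
  [9] u=3 | in 111111 | out 111001 | ==
  [10] u=0 | in 111111 | out 101110 | ==
  [11] u=4 | in 111111 | out 111111 | ==
  [12] u=1 | in 111111 | out 111111 | prev 111110 | push {0,2,3,4}
  [13] u=0 | in 111111 | out 101110 | ==
  [14] u=2 | in 111111 | out 111111 | ==
  [15] u=3 | in 111111 | out 111001 | ==
  [16] u=4 | in 111111 | out 111111 | ==

Converged values:
  [0] 101110
  [1] 111111
  [2] 111111
  [3] 111001
  [4] 111111

16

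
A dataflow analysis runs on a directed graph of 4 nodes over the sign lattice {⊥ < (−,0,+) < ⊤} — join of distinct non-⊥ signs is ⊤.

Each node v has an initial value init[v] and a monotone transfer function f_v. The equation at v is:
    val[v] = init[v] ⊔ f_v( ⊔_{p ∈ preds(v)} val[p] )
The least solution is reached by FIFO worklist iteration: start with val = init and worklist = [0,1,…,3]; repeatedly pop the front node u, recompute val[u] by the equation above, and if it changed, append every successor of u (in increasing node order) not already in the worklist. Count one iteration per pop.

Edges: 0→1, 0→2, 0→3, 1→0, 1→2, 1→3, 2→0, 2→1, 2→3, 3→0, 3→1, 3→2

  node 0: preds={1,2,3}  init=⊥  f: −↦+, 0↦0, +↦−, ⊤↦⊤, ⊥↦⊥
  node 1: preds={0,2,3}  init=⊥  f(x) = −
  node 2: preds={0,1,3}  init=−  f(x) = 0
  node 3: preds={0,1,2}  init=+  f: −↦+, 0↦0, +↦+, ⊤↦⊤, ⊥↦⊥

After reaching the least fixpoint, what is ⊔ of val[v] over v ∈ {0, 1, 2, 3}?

⊤

Trace (7 dequeues):
  [1] u=0 | in ⊤ | out ⊤ | prev ⊥ | push {}
  [2] u=1 | in ⊤ | out − | prev ⊥ | push {0}
  [3] u=2 | in ⊤ | out ⊤ | prev − | push {1}
  [4] u=3 | in ⊤ | out ⊤ | prev + | push {2}
  [5] u=0 | in ⊤ | out ⊤ | ==
  [6] u=1 | in ⊤ | out − | ==
  [7] u=2 | in ⊤ | out ⊤ | ==

Converged values:
  [0] ⊤
  [1] −
  [2] ⊤
  [3] ⊤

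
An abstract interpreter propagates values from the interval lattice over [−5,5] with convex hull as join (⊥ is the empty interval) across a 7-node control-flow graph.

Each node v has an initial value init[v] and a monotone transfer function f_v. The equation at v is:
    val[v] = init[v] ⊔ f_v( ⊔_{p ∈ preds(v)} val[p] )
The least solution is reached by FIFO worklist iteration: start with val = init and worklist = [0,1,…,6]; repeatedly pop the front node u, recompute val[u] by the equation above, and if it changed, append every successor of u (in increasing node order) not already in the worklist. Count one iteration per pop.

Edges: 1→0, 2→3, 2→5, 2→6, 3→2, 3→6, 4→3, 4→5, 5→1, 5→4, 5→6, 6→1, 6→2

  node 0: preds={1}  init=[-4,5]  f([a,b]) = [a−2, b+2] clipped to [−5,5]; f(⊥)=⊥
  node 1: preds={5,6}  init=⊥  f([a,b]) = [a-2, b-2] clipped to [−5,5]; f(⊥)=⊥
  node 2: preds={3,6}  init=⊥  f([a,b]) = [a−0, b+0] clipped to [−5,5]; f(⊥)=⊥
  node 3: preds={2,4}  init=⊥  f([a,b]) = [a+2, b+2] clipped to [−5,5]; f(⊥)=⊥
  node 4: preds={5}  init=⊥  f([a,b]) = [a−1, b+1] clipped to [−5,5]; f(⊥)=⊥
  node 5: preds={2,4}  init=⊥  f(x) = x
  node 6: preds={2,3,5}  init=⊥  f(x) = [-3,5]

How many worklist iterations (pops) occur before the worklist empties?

Trace (28 dequeues):
  [1] u=0 | in ⊥ | out [-4,5] | ==
  [2] u=1 | in ⊥ | out ⊥ | ==
  [3] u=2 | in ⊥ | out ⊥ | ==
  [4] u=3 | in ⊥ | out ⊥ | ==
  [5] u=4 | in ⊥ | out ⊥ | ==
  [6] u=5 | in ⊥ | out ⊥ | ==
  [7] u=6 | in ⊥ | out [-3,5] | prev ⊥ | push {1,2}
  [8] u=1 | in [-3,5] | out [-5,3] | prev ⊥ | push {0}
  [9] u=2 | in [-3,5] | out [-3,5] | prev ⊥ | push {3,5,6}
  [10] u=0 | in [-5,3] | out [-5,5] | prev [-4,5] | push {}
  [11] u=3 | in [-3,5] | out [-1,5] | prev ⊥ | push {2}
  [12] u=5 | in [-3,5] | out [-3,5] | prev ⊥ | push {1,4}
  [13] u=6 | in [-3,5] | out [-3,5] | ==
  [14] u=2 | in [-3,5] | out [-3,5] | ==
  [15] u=1 | in [-3,5] | out [-5,3] | ==
  [16] u=4 | in [-3,5] | out [-4,5] | prev ⊥ | push {3,5}
  [17] u=3 | in [-4,5] | out [-2,5] | prev [-1,5] | push {2,6}
  [18] u=5 | in [-4,5] | out [-4,5] | prev [-3,5] | push {1,4}
  [19] u=2 | in [-3,5] | out [-3,5] | ==
  [20] u=6 | in [-4,5] | out [-3,5] | ==
  [21] u=1 | in [-4,5] | out [-5,3] | ==
  [22] u=4 | in [-4,5] | out [-5,5] | prev [-4,5] | push {3,5}
  [23] u=3 | in [-5,5] | out [-3,5] | prev [-2,5] | push {2,6}
  [24] u=5 | in [-5,5] | out [-5,5] | prev [-4,5] | push {1,4}
  [25] u=2 | in [-3,5] | out [-3,5] | ==
  [26] u=6 | in [-5,5] | out [-3,5] | ==
  [27] u=1 | in [-5,5] | out [-5,3] | ==
  [28] u=4 | in [-5,5] | out [-5,5] | ==

Converged values:
  [0] [-5,5]
  [1] [-5,3]
  [2] [-3,5]
  [3] [-3,5]
  [4] [-5,5]
  [5] [-5,5]
  [6] [-3,5]

28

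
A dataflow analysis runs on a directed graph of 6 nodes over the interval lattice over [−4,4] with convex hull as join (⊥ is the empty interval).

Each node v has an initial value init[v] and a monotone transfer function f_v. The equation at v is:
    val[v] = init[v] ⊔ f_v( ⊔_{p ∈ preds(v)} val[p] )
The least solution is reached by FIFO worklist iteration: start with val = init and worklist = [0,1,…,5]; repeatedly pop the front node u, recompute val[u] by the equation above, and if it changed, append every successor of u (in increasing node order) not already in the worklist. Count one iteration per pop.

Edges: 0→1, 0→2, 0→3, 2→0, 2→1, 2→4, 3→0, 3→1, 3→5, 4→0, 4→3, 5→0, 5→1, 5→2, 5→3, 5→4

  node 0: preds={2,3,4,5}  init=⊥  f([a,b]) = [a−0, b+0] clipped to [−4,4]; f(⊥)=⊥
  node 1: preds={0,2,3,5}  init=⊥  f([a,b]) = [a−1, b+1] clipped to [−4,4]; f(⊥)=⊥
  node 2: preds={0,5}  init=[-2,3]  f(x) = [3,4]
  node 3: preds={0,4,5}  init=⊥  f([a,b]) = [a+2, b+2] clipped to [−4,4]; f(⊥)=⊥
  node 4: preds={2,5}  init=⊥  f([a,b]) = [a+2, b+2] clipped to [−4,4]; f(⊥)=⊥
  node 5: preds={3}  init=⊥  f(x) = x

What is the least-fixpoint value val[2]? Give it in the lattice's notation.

Iteration log — 11 steps:
  step 1. node 0  ⊔preds=[-2,3]  new=[-2,3]  old=⊥  +wl: 
  step 2. node 1  ⊔preds=[-2,3]  new=[-3,4]  old=⊥  +wl: 
  step 3. node 2  ⊔preds=[-2,3]  new=[-2,4]  old=[-2,3]  +wl: 0,1
  step 4. node 3  ⊔preds=[-2,3]  new=[0,4]  old=⊥  +wl: 
  step 5. node 4  ⊔preds=[-2,4]  new=[0,4]  old=⊥  +wl: 3
  step 6. node 5  ⊔preds=[0,4]  new=[0,4]  old=⊥  +wl: 2,4
  step 7. node 0  ⊔preds=[-2,4]  new=[-2,4]  old=[-2,3]  +wl: 
  step 8. node 1  ⊔preds=[-2,4]  new=[-3,4]  stable
  step 9. node 3  ⊔preds=[-2,4]  new=[0,4]  stable
  step 10. node 2  ⊔preds=[-2,4]  new=[-2,4]  stable
  step 11. node 4  ⊔preds=[-2,4]  new=[0,4]  stable

Least fixpoint reached:
  node 0: [-2,4]
  node 1: [-3,4]
  node 2: [-2,4]
  node 3: [0,4]
  node 4: [0,4]
  node 5: [0,4]

[-2,4]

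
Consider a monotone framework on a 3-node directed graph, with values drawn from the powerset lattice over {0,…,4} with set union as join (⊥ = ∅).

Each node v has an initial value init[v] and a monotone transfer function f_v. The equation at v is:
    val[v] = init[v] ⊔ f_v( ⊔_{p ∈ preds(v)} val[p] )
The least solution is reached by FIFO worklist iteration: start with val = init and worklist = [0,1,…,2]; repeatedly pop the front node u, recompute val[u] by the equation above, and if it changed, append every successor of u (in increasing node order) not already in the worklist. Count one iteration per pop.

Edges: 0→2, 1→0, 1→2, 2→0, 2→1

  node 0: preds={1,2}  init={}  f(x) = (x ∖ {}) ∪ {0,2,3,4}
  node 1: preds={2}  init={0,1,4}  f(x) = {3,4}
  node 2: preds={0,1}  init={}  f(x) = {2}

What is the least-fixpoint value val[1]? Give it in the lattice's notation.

{0,1,3,4}

Trace (5 dequeues):
  [1] u=0 | in {0,1,4} | out {0,1,2,3,4} | prev {} | push {}
  [2] u=1 | in {} | out {0,1,3,4} | prev {0,1,4} | push {0}
  [3] u=2 | in {0,1,2,3,4} | out {2} | prev {} | push {1}
  [4] u=0 | in {0,1,2,3,4} | out {0,1,2,3,4} | ==
  [5] u=1 | in {2} | out {0,1,3,4} | ==

Converged values:
  [0] {0,1,2,3,4}
  [1] {0,1,3,4}
  [2] {2}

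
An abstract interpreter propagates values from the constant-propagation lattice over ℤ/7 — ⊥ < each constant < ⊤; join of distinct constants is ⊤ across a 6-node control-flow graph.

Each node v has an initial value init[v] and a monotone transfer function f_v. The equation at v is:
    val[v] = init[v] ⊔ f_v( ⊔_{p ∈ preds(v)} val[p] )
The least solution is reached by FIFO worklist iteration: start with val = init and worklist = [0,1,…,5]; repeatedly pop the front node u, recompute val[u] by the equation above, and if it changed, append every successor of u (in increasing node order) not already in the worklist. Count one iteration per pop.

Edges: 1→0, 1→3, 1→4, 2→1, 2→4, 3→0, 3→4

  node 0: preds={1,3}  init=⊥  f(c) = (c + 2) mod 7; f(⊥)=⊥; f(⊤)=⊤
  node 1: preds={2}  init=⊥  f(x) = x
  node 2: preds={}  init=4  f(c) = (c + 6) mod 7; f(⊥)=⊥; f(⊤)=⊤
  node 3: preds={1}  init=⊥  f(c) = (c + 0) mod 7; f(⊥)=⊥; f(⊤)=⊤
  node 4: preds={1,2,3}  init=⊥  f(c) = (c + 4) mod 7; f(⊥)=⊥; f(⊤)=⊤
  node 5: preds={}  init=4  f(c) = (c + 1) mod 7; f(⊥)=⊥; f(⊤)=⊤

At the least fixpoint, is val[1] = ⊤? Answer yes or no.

Iteration log — 7 steps:
  step 1. node 0  ⊔preds=⊥  new=⊥  stable
  step 2. node 1  ⊔preds=4  new=4  old=⊥  +wl: 0
  step 3. node 2  ⊔preds=⊥  new=4  stable
  step 4. node 3  ⊔preds=4  new=4  old=⊥  +wl: 
  step 5. node 4  ⊔preds=4  new=1  old=⊥  +wl: 
  step 6. node 5  ⊔preds=⊥  new=4  stable
  step 7. node 0  ⊔preds=4  new=6  old=⊥  +wl: 

Least fixpoint reached:
  node 0: 6
  node 1: 4
  node 2: 4
  node 3: 4
  node 4: 1
  node 5: 4

no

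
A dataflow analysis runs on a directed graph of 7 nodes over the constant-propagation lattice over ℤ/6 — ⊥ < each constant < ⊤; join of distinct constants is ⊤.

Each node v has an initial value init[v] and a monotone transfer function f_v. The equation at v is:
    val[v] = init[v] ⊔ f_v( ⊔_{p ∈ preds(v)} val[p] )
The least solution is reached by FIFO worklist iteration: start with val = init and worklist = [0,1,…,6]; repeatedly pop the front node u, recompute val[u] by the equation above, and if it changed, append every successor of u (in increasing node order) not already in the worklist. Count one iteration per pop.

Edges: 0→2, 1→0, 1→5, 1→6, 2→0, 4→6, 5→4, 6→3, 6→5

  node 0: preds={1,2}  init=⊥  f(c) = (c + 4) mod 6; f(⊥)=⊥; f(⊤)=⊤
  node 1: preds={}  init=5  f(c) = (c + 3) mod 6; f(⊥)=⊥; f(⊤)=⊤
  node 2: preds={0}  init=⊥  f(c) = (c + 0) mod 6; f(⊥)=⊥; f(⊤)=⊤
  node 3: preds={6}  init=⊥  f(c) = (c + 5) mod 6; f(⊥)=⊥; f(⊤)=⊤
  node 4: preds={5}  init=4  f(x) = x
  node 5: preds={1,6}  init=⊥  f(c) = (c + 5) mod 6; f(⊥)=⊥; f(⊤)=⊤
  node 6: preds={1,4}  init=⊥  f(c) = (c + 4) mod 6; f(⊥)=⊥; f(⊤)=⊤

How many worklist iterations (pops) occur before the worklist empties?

Iteration log — 15 steps:
  step 1. node 0  ⊔preds=5  new=3  old=⊥  +wl: 
  step 2. node 1  ⊔preds=⊥  new=5  stable
  step 3. node 2  ⊔preds=3  new=3  old=⊥  +wl: 0
  step 4. node 3  ⊔preds=⊥  new=⊥  stable
  step 5. node 4  ⊔preds=⊥  new=4  stable
  step 6. node 5  ⊔preds=5  new=4  old=⊥  +wl: 4
  step 7. node 6  ⊔preds=⊤  new=⊤  old=⊥  +wl: 3,5
  step 8. node 0  ⊔preds=⊤  new=⊤  old=3  +wl: 2
  step 9. node 4  ⊔preds=4  new=4  stable
  step 10. node 3  ⊔preds=⊤  new=⊤  old=⊥  +wl: 
  step 11. node 5  ⊔preds=⊤  new=⊤  old=4  +wl: 4
  step 12. node 2  ⊔preds=⊤  new=⊤  old=3  +wl: 0
  step 13. node 4  ⊔preds=⊤  new=⊤  old=4  +wl: 6
  step 14. node 0  ⊔preds=⊤  new=⊤  stable
  step 15. node 6  ⊔preds=⊤  new=⊤  stable

Least fixpoint reached:
  node 0: ⊤
  node 1: 5
  node 2: ⊤
  node 3: ⊤
  node 4: ⊤
  node 5: ⊤
  node 6: ⊤

15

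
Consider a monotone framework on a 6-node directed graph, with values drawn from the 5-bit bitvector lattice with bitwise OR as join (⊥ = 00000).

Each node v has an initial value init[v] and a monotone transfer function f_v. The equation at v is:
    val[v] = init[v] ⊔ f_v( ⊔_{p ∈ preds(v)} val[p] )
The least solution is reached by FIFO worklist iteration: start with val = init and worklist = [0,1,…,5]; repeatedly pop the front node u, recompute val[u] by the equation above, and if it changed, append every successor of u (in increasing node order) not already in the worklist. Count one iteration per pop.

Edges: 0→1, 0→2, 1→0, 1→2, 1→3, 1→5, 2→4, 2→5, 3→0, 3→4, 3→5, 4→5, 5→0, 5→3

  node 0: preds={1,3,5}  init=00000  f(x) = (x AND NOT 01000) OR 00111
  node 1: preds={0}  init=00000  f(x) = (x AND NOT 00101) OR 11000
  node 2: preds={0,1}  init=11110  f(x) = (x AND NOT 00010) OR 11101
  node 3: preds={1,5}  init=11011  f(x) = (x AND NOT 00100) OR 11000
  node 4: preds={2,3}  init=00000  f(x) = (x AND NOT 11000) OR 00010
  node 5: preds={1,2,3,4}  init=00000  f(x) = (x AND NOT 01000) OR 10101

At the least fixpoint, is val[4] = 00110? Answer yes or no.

Worklist (8 pops):
  #1 pop 0: in=11011 → 10111 (was 00000); enqueue []
  #2 pop 1: in=10111 → 11010 (was 00000); enqueue [0]
  #3 pop 2: in=11111 → 11111 (was 11110); enqueue []
  #4 pop 3: in=11010 → 11011 (no change)
  #5 pop 4: in=11111 → 00111 (was 00000); enqueue []
  #6 pop 5: in=11111 → 10111 (was 00000); enqueue [3]
  #7 pop 0: in=11111 → 10111 (no change)
  #8 pop 3: in=11111 → 11011 (no change)

Fixpoint:
  val[0] = 10111
  val[1] = 11010
  val[2] = 11111
  val[3] = 11011
  val[4] = 00111
  val[5] = 10111

no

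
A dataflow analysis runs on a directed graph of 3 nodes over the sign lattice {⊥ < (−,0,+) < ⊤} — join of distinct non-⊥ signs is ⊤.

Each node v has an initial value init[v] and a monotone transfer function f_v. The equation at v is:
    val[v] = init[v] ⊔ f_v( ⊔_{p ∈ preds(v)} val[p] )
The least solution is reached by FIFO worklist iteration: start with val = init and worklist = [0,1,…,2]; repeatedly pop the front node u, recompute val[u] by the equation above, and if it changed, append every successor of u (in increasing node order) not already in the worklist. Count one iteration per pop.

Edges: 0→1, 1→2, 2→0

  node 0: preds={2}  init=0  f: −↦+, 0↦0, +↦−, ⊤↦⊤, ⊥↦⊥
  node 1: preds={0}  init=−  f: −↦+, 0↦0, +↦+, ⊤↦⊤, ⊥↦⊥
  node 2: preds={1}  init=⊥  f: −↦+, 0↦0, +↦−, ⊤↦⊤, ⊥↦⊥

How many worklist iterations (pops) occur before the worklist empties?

5

Trace (5 dequeues):
  [1] u=0 | in ⊥ | out 0 | ==
  [2] u=1 | in 0 | out ⊤ | prev − | push {}
  [3] u=2 | in ⊤ | out ⊤ | prev ⊥ | push {0}
  [4] u=0 | in ⊤ | out ⊤ | prev 0 | push {1}
  [5] u=1 | in ⊤ | out ⊤ | ==

Converged values:
  [0] ⊤
  [1] ⊤
  [2] ⊤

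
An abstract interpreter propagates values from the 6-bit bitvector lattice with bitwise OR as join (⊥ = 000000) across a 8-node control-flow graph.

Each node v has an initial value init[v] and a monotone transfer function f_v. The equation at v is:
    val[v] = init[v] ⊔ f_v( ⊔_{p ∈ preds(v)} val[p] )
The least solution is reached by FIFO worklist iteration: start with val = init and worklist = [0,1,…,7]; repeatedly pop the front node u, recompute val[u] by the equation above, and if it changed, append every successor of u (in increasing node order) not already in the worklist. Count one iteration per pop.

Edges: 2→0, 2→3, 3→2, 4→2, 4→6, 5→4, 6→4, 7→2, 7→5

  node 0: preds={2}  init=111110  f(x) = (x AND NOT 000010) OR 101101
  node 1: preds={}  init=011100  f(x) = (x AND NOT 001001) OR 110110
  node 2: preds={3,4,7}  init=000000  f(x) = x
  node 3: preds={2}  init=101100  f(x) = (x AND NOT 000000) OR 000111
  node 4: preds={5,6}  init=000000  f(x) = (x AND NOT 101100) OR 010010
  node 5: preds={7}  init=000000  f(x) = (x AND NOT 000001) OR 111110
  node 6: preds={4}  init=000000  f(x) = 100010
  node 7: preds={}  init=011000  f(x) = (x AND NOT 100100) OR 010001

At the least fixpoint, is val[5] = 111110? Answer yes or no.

yes

Worklist (14 pops):
  #1 pop 0: in=000000 → 111111 (was 111110); enqueue []
  #2 pop 1: in=000000 → 111110 (was 011100); enqueue []
  #3 pop 2: in=111100 → 111100 (was 000000); enqueue [0]
  #4 pop 3: in=111100 → 111111 (was 101100); enqueue [2]
  #5 pop 4: in=000000 → 010010 (was 000000); enqueue []
  #6 pop 5: in=011000 → 111110 (was 000000); enqueue [4]
  #7 pop 6: in=010010 → 100010 (was 000000); enqueue []
  #8 pop 7: in=000000 → 011001 (was 011000); enqueue [5]
  #9 pop 0: in=111100 → 111111 (no change)
  #10 pop 2: in=111111 → 111111 (was 111100); enqueue [0,3]
  #11 pop 4: in=111110 → 010010 (no change)
  #12 pop 5: in=011001 → 111110 (no change)
  #13 pop 0: in=111111 → 111111 (no change)
  #14 pop 3: in=111111 → 111111 (no change)

Fixpoint:
  val[0] = 111111
  val[1] = 111110
  val[2] = 111111
  val[3] = 111111
  val[4] = 010010
  val[5] = 111110
  val[6] = 100010
  val[7] = 011001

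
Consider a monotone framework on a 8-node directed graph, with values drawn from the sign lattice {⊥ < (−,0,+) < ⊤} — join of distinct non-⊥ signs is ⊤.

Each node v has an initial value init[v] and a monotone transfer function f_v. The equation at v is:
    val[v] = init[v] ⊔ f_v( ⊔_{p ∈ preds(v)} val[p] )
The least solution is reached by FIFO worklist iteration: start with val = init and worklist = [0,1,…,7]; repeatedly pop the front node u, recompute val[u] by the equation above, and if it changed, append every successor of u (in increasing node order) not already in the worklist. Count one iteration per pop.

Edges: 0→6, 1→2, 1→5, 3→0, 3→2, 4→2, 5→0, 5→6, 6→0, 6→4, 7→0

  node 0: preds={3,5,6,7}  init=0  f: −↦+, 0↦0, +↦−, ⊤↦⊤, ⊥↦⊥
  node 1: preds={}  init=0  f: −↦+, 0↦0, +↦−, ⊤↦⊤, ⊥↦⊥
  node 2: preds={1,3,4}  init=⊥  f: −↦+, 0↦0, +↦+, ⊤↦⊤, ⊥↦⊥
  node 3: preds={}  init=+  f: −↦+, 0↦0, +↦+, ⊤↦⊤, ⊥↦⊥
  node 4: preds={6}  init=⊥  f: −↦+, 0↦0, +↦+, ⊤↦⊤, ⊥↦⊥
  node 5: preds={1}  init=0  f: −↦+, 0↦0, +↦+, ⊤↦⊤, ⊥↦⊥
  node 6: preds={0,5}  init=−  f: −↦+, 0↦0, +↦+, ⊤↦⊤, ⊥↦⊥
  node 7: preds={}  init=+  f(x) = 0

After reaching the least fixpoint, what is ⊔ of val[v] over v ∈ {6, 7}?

Trace (12 dequeues):
  [1] u=0 | in ⊤ | out ⊤ | prev 0 | push {}
  [2] u=1 | in ⊥ | out 0 | ==
  [3] u=2 | in ⊤ | out ⊤ | prev ⊥ | push {}
  [4] u=3 | in ⊥ | out + | ==
  [5] u=4 | in − | out + | prev ⊥ | push {2}
  [6] u=5 | in 0 | out 0 | ==
  [7] u=6 | in ⊤ | out ⊤ | prev − | push {0,4}
  [8] u=7 | in ⊥ | out ⊤ | prev + | push {}
  [9] u=2 | in ⊤ | out ⊤ | ==
  [10] u=0 | in ⊤ | out ⊤ | ==
  [11] u=4 | in ⊤ | out ⊤ | prev + | push {2}
  [12] u=2 | in ⊤ | out ⊤ | ==

Converged values:
  [0] ⊤
  [1] 0
  [2] ⊤
  [3] +
  [4] ⊤
  [5] 0
  [6] ⊤
  [7] ⊤

⊤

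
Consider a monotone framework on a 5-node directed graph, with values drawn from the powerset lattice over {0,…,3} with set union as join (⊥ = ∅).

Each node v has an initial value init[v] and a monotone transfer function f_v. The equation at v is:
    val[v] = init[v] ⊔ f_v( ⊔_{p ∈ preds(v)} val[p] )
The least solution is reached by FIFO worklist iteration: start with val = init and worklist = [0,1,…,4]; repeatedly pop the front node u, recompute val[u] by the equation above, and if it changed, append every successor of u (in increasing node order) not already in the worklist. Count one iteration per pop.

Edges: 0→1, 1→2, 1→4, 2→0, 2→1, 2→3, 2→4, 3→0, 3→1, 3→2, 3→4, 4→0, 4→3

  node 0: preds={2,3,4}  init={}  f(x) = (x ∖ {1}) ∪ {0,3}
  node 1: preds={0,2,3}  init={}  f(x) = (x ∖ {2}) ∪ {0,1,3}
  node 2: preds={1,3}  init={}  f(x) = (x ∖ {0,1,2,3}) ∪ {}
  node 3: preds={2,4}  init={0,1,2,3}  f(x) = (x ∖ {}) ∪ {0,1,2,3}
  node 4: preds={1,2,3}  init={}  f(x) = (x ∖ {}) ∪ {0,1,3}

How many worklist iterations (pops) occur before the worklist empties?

Worklist (7 pops):
  #1 pop 0: in={0,1,2,3} → {0,2,3} (was {}); enqueue []
  #2 pop 1: in={0,1,2,3} → {0,1,3} (was {}); enqueue []
  #3 pop 2: in={0,1,2,3} → {} (no change)
  #4 pop 3: in={} → {0,1,2,3} (no change)
  #5 pop 4: in={0,1,2,3} → {0,1,2,3} (was {}); enqueue [0,3]
  #6 pop 0: in={0,1,2,3} → {0,2,3} (no change)
  #7 pop 3: in={0,1,2,3} → {0,1,2,3} (no change)

Fixpoint:
  val[0] = {0,2,3}
  val[1] = {0,1,3}
  val[2] = {}
  val[3] = {0,1,2,3}
  val[4] = {0,1,2,3}

7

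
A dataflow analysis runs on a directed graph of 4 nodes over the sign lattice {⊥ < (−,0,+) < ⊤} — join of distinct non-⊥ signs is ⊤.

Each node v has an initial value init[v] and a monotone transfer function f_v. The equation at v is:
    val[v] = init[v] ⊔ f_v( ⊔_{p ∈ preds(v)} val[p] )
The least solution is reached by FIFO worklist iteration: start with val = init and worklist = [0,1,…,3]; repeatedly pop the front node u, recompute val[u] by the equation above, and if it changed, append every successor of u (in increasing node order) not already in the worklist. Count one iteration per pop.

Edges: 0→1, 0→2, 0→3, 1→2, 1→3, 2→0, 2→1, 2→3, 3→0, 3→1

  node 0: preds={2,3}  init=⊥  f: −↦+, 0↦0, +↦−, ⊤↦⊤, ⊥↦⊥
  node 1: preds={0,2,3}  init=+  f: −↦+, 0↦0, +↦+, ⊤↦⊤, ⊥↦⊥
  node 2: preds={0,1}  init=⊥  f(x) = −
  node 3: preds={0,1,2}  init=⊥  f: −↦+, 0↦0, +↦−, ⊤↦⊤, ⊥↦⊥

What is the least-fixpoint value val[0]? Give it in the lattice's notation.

⊤

Trace (8 dequeues):
  [1] u=0 | in ⊥ | out ⊥ | ==
  [2] u=1 | in ⊥ | out + | ==
  [3] u=2 | in + | out − | prev ⊥ | push {0,1}
  [4] u=3 | in ⊤ | out ⊤ | prev ⊥ | push {}
  [5] u=0 | in ⊤ | out ⊤ | prev ⊥ | push {2,3}
  [6] u=1 | in ⊤ | out ⊤ | prev + | push {}
  [7] u=2 | in ⊤ | out − | ==
  [8] u=3 | in ⊤ | out ⊤ | ==

Converged values:
  [0] ⊤
  [1] ⊤
  [2] −
  [3] ⊤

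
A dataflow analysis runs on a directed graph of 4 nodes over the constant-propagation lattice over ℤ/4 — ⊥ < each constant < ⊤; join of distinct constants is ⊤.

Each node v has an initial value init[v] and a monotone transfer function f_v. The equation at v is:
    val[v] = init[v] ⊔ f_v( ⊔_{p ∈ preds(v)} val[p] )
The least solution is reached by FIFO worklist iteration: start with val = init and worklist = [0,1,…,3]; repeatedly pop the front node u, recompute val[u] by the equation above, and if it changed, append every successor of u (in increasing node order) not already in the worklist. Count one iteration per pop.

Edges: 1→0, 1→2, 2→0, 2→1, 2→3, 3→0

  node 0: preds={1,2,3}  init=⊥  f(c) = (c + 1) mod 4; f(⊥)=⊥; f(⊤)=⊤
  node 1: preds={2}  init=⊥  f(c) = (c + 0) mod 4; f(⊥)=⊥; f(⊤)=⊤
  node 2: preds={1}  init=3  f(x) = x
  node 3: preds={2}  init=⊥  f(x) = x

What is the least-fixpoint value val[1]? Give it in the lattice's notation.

Iteration log — 5 steps:
  step 1. node 0  ⊔preds=3  new=0  old=⊥  +wl: 
  step 2. node 1  ⊔preds=3  new=3  old=⊥  +wl: 0
  step 3. node 2  ⊔preds=3  new=3  stable
  step 4. node 3  ⊔preds=3  new=3  old=⊥  +wl: 
  step 5. node 0  ⊔preds=3  new=0  stable

Least fixpoint reached:
  node 0: 0
  node 1: 3
  node 2: 3
  node 3: 3

3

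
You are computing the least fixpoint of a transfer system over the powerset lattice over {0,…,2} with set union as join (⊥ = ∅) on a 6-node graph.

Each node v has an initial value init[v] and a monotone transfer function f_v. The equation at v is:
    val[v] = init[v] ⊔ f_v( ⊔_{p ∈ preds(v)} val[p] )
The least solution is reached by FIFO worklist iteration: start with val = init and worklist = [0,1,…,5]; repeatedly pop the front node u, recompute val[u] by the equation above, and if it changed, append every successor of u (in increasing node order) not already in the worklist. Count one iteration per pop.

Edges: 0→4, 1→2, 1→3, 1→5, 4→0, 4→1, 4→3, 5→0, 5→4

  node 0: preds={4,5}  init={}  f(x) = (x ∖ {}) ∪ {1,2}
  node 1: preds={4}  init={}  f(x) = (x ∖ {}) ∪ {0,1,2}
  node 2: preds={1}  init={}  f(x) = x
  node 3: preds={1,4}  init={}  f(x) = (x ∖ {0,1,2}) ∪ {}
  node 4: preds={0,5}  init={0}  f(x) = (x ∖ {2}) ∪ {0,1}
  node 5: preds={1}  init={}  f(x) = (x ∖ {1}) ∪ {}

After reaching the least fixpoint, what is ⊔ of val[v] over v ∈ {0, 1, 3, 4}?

{0,1,2}

Iteration log — 10 steps:
  step 1. node 0  ⊔preds={0}  new={0,1,2}  old={}  +wl: 
  step 2. node 1  ⊔preds={0}  new={0,1,2}  old={}  +wl: 
  step 3. node 2  ⊔preds={0,1,2}  new={0,1,2}  old={}  +wl: 
  step 4. node 3  ⊔preds={0,1,2}  new={}  stable
  step 5. node 4  ⊔preds={0,1,2}  new={0,1}  old={0}  +wl: 0,1,3
  step 6. node 5  ⊔preds={0,1,2}  new={0,2}  old={}  +wl: 4
  step 7. node 0  ⊔preds={0,1,2}  new={0,1,2}  stable
  step 8. node 1  ⊔preds={0,1}  new={0,1,2}  stable
  step 9. node 3  ⊔preds={0,1,2}  new={}  stable
  step 10. node 4  ⊔preds={0,1,2}  new={0,1}  stable

Least fixpoint reached:
  node 0: {0,1,2}
  node 1: {0,1,2}
  node 2: {0,1,2}
  node 3: {}
  node 4: {0,1}
  node 5: {0,2}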